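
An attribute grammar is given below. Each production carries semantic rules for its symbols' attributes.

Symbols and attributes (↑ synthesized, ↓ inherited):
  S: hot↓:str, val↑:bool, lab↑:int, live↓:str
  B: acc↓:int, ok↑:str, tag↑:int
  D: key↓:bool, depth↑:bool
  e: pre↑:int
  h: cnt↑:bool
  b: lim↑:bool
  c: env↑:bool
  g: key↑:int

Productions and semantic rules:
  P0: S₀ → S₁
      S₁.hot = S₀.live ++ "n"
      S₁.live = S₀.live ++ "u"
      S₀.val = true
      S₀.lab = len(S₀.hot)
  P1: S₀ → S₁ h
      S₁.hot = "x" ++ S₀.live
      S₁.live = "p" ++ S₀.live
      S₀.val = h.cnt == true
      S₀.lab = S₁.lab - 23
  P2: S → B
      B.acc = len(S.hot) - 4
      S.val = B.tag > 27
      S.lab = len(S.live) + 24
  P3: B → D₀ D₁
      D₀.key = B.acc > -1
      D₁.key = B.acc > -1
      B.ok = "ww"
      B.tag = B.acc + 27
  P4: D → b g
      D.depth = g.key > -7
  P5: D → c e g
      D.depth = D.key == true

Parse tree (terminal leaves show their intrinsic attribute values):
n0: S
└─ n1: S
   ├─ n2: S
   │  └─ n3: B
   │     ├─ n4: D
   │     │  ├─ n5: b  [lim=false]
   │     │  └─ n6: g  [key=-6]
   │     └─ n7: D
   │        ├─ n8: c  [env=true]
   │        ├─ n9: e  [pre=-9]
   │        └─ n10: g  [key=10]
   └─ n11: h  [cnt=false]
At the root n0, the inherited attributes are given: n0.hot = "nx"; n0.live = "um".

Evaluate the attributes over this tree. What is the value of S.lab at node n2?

1. n0.hot = "nx"  [given at root]
2. n0.live = "um"  [given at root]
3. n1.hot = "umn"  [S₀.live ++ "n"]
4. n1.live = "umu"  [S₀.live ++ "u"]
5. n2.hot = "xumu"  ["x" ++ S₀.live]
6. n2.live = "pumu"  ["p" ++ S₀.live]
7. n3.acc = 0  [len(S.hot) - 4]
8. n4.key = true  [B.acc > -1]
9. n5.lim = false  [terminal]
10. n6.key = -6  [terminal]
11. n4.depth = true  [g.key > -7]
12. n7.key = true  [B.acc > -1]
13. n8.env = true  [terminal]
14. n9.pre = -9  [terminal]
15. n10.key = 10  [terminal]
16. n7.depth = true  [D.key == true]
17. n3.ok = "ww"  ["ww"]
18. n3.tag = 27  [B.acc + 27]
19. n2.val = false  [B.tag > 27]
20. n2.lab = 28  [len(S.live) + 24]
21. n11.cnt = false  [terminal]
22. n1.val = false  [h.cnt == true]
23. n1.lab = 5  [S₁.lab - 23]
24. n0.val = true  [true]
25. n0.lab = 2  [len(S₀.hot)]

28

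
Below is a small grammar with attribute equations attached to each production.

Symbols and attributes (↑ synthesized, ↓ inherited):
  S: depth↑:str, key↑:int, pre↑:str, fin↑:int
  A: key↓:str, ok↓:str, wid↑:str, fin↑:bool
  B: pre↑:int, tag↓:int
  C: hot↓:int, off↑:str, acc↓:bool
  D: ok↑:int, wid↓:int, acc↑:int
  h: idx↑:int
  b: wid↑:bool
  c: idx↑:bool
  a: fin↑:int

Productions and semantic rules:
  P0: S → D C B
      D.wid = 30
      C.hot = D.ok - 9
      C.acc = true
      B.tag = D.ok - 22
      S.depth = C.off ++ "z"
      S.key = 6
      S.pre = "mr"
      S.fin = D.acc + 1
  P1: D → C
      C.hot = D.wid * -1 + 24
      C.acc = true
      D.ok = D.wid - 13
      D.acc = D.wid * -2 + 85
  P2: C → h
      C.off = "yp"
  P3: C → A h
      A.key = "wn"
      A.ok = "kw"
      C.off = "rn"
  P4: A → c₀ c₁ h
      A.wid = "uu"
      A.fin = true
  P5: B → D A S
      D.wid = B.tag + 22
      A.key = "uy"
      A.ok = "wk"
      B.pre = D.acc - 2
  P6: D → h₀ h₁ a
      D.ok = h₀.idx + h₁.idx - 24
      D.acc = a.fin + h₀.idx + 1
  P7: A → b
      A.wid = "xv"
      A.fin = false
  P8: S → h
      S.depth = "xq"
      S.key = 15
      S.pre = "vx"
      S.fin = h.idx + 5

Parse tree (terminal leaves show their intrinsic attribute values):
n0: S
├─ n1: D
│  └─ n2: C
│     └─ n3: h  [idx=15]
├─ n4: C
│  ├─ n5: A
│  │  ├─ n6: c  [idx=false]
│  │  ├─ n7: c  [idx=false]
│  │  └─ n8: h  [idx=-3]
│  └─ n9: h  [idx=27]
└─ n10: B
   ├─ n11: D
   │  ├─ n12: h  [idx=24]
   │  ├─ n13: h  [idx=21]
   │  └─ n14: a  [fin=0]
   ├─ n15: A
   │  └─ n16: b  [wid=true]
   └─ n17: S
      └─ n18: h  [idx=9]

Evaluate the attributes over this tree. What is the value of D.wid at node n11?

1. n1.wid = 30  [30]
2. n2.hot = -6  [D.wid * -1 + 24]
3. n2.acc = true  [true]
4. n3.idx = 15  [terminal]
5. n2.off = "yp"  ["yp"]
6. n1.ok = 17  [D.wid - 13]
7. n1.acc = 25  [D.wid * -2 + 85]
8. n4.hot = 8  [D.ok - 9]
9. n4.acc = true  [true]
10. n5.key = "wn"  ["wn"]
11. n5.ok = "kw"  ["kw"]
12. n6.idx = false  [terminal]
13. n7.idx = false  [terminal]
14. n8.idx = -3  [terminal]
15. n5.wid = "uu"  ["uu"]
16. n5.fin = true  [true]
17. n9.idx = 27  [terminal]
18. n4.off = "rn"  ["rn"]
19. n10.tag = -5  [D.ok - 22]
20. n11.wid = 17  [B.tag + 22]
21. n12.idx = 24  [terminal]
22. n13.idx = 21  [terminal]
23. n14.fin = 0  [terminal]
24. n11.ok = 21  [h₀.idx + h₁.idx - 24]
25. n11.acc = 25  [a.fin + h₀.idx + 1]
26. n15.key = "uy"  ["uy"]
27. n15.ok = "wk"  ["wk"]
28. n16.wid = true  [terminal]
29. n15.wid = "xv"  ["xv"]
30. n15.fin = false  [false]
31. n18.idx = 9  [terminal]
32. n17.depth = "xq"  ["xq"]
33. n17.key = 15  [15]
34. n17.pre = "vx"  ["vx"]
35. n17.fin = 14  [h.idx + 5]
36. n10.pre = 23  [D.acc - 2]
37. n0.depth = "rnz"  [C.off ++ "z"]
38. n0.key = 6  [6]
39. n0.pre = "mr"  ["mr"]
40. n0.fin = 26  [D.acc + 1]

17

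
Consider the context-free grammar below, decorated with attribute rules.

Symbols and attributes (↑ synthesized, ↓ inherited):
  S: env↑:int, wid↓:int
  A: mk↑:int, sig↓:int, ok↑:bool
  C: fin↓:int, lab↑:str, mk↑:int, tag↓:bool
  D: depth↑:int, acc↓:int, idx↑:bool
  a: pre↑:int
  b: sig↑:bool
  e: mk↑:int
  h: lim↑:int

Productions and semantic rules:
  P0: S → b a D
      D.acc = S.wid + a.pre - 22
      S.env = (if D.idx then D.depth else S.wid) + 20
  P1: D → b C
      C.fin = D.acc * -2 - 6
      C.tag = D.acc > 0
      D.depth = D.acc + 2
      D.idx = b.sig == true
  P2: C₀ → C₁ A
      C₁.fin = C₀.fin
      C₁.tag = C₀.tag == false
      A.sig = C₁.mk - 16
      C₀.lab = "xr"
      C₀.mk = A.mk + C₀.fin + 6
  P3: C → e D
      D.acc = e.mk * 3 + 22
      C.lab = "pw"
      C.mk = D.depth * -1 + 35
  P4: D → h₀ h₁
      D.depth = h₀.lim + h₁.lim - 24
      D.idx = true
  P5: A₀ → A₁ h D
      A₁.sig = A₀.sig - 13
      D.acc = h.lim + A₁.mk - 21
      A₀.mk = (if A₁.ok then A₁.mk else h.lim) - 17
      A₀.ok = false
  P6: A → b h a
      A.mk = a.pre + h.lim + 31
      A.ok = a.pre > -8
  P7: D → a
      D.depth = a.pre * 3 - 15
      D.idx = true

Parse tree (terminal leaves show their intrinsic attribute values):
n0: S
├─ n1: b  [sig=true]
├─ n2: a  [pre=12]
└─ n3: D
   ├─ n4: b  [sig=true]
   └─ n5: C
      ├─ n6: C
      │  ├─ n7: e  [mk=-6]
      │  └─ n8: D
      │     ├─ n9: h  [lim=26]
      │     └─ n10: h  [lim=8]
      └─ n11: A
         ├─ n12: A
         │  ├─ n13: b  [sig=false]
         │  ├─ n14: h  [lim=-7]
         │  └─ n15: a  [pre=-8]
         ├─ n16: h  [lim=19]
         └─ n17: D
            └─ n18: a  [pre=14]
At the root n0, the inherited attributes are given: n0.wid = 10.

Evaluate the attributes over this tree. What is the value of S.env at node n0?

22

1. n0.wid = 10  [given at root]
2. n1.sig = true  [terminal]
3. n2.pre = 12  [terminal]
4. n3.acc = 0  [S.wid + a.pre - 22]
5. n4.sig = true  [terminal]
6. n5.fin = -6  [D.acc * -2 - 6]
7. n5.tag = false  [D.acc > 0]
8. n6.fin = -6  [C₀.fin]
9. n6.tag = true  [C₀.tag == false]
10. n7.mk = -6  [terminal]
11. n8.acc = 4  [e.mk * 3 + 22]
12. n9.lim = 26  [terminal]
13. n10.lim = 8  [terminal]
14. n8.depth = 10  [h₀.lim + h₁.lim - 24]
15. n8.idx = true  [true]
16. n6.lab = "pw"  ["pw"]
17. n6.mk = 25  [D.depth * -1 + 35]
18. n11.sig = 9  [C₁.mk - 16]
19. n12.sig = -4  [A₀.sig - 13]
20. n13.sig = false  [terminal]
21. n14.lim = -7  [terminal]
22. n15.pre = -8  [terminal]
23. n12.mk = 16  [a.pre + h.lim + 31]
24. n12.ok = false  [a.pre > -8]
25. n16.lim = 19  [terminal]
26. n17.acc = 14  [h.lim + A₁.mk - 21]
27. n18.pre = 14  [terminal]
28. n17.depth = 27  [a.pre * 3 - 15]
29. n17.idx = true  [true]
30. n11.mk = 2  [(if A₁.ok then A₁.mk else h.lim) - 17]
31. n11.ok = false  [false]
32. n5.lab = "xr"  ["xr"]
33. n5.mk = 2  [A.mk + C₀.fin + 6]
34. n3.depth = 2  [D.acc + 2]
35. n3.idx = true  [b.sig == true]
36. n0.env = 22  [(if D.idx then D.depth else S.wid) + 20]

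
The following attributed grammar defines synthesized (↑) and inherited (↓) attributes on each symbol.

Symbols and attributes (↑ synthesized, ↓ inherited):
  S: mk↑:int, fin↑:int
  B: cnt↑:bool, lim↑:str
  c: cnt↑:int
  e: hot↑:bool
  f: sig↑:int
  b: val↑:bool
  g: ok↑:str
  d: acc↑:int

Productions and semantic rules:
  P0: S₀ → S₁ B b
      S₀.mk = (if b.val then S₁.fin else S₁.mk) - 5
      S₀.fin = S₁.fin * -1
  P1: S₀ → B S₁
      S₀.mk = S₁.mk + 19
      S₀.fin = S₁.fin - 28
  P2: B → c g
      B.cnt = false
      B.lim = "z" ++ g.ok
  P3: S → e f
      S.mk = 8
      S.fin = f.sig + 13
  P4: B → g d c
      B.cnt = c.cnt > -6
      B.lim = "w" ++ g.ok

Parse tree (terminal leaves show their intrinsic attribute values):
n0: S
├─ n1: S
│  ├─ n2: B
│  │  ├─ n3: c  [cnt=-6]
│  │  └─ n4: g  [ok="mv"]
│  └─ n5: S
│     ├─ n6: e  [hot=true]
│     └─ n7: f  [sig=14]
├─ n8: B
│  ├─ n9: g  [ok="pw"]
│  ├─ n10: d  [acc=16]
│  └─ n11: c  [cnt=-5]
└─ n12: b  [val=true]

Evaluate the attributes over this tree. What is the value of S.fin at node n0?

1. n3.cnt = -6  [terminal]
2. n4.ok = "mv"  [terminal]
3. n2.cnt = false  [false]
4. n2.lim = "zmv"  ["z" ++ g.ok]
5. n6.hot = true  [terminal]
6. n7.sig = 14  [terminal]
7. n5.mk = 8  [8]
8. n5.fin = 27  [f.sig + 13]
9. n1.mk = 27  [S₁.mk + 19]
10. n1.fin = -1  [S₁.fin - 28]
11. n9.ok = "pw"  [terminal]
12. n10.acc = 16  [terminal]
13. n11.cnt = -5  [terminal]
14. n8.cnt = true  [c.cnt > -6]
15. n8.lim = "wpw"  ["w" ++ g.ok]
16. n12.val = true  [terminal]
17. n0.mk = -6  [(if b.val then S₁.fin else S₁.mk) - 5]
18. n0.fin = 1  [S₁.fin * -1]

1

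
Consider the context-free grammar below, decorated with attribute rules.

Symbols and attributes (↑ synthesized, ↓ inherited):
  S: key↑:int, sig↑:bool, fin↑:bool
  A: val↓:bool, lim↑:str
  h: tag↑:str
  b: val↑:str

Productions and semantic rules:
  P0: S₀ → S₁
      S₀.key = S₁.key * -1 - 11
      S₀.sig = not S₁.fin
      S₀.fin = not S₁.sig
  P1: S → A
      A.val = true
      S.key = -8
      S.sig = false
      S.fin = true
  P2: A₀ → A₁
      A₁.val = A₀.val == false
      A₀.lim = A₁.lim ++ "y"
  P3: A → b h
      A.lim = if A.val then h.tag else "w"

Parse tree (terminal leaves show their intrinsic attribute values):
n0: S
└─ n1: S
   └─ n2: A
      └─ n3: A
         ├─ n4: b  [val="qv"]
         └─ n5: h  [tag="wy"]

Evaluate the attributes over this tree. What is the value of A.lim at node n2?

"wy"

1. n2.val = true  [true]
2. n3.val = false  [A₀.val == false]
3. n4.val = "qv"  [terminal]
4. n5.tag = "wy"  [terminal]
5. n3.lim = "w"  [if A.val then h.tag else "w"]
6. n2.lim = "wy"  [A₁.lim ++ "y"]
7. n1.key = -8  [-8]
8. n1.sig = false  [false]
9. n1.fin = true  [true]
10. n0.key = -3  [S₁.key * -1 - 11]
11. n0.sig = false  [not S₁.fin]
12. n0.fin = true  [not S₁.sig]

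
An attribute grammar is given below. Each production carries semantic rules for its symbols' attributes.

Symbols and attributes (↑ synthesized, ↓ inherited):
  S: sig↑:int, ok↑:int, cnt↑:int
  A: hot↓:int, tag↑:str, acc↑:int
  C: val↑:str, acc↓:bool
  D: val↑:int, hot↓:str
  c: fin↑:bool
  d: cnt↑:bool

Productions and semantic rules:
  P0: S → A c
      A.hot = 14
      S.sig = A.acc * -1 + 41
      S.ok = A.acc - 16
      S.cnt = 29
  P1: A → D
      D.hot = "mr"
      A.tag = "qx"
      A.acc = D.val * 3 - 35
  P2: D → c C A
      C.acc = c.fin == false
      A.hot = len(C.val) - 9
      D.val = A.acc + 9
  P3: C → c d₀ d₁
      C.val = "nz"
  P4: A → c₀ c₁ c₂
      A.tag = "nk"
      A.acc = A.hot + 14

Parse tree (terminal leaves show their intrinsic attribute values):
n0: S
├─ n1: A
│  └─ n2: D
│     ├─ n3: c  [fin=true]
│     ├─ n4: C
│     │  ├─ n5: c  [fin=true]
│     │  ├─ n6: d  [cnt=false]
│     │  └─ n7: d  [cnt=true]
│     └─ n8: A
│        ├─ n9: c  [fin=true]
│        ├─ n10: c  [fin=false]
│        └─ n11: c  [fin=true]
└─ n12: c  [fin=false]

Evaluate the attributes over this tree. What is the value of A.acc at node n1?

13

1. n1.hot = 14  [14]
2. n2.hot = "mr"  ["mr"]
3. n3.fin = true  [terminal]
4. n4.acc = false  [c.fin == false]
5. n5.fin = true  [terminal]
6. n6.cnt = false  [terminal]
7. n7.cnt = true  [terminal]
8. n4.val = "nz"  ["nz"]
9. n8.hot = -7  [len(C.val) - 9]
10. n9.fin = true  [terminal]
11. n10.fin = false  [terminal]
12. n11.fin = true  [terminal]
13. n8.tag = "nk"  ["nk"]
14. n8.acc = 7  [A.hot + 14]
15. n2.val = 16  [A.acc + 9]
16. n1.tag = "qx"  ["qx"]
17. n1.acc = 13  [D.val * 3 - 35]
18. n12.fin = false  [terminal]
19. n0.sig = 28  [A.acc * -1 + 41]
20. n0.ok = -3  [A.acc - 16]
21. n0.cnt = 29  [29]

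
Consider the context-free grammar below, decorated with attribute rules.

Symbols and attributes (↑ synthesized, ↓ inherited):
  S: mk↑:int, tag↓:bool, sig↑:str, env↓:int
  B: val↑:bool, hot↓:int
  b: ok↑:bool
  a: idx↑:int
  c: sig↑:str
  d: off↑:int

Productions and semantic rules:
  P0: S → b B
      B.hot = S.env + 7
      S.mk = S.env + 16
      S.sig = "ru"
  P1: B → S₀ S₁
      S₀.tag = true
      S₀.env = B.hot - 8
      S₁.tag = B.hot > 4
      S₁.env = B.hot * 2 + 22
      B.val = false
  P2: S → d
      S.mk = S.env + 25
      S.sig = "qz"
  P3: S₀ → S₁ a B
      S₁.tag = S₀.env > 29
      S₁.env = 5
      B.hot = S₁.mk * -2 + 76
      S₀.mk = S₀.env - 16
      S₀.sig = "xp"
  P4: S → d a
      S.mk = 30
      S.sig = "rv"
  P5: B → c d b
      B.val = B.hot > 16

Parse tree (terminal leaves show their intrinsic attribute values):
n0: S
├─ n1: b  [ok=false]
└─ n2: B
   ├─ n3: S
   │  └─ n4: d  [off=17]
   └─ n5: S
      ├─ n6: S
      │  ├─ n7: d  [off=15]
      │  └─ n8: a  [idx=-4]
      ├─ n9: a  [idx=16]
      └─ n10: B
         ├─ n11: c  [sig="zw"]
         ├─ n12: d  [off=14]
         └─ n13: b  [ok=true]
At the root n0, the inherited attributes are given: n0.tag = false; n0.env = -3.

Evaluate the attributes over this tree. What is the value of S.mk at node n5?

1. n0.tag = false  [given at root]
2. n0.env = -3  [given at root]
3. n1.ok = false  [terminal]
4. n2.hot = 4  [S.env + 7]
5. n3.tag = true  [true]
6. n3.env = -4  [B.hot - 8]
7. n4.off = 17  [terminal]
8. n3.mk = 21  [S.env + 25]
9. n3.sig = "qz"  ["qz"]
10. n5.tag = false  [B.hot > 4]
11. n5.env = 30  [B.hot * 2 + 22]
12. n6.tag = true  [S₀.env > 29]
13. n6.env = 5  [5]
14. n7.off = 15  [terminal]
15. n8.idx = -4  [terminal]
16. n6.mk = 30  [30]
17. n6.sig = "rv"  ["rv"]
18. n9.idx = 16  [terminal]
19. n10.hot = 16  [S₁.mk * -2 + 76]
20. n11.sig = "zw"  [terminal]
21. n12.off = 14  [terminal]
22. n13.ok = true  [terminal]
23. n10.val = false  [B.hot > 16]
24. n5.mk = 14  [S₀.env - 16]
25. n5.sig = "xp"  ["xp"]
26. n2.val = false  [false]
27. n0.mk = 13  [S.env + 16]
28. n0.sig = "ru"  ["ru"]

14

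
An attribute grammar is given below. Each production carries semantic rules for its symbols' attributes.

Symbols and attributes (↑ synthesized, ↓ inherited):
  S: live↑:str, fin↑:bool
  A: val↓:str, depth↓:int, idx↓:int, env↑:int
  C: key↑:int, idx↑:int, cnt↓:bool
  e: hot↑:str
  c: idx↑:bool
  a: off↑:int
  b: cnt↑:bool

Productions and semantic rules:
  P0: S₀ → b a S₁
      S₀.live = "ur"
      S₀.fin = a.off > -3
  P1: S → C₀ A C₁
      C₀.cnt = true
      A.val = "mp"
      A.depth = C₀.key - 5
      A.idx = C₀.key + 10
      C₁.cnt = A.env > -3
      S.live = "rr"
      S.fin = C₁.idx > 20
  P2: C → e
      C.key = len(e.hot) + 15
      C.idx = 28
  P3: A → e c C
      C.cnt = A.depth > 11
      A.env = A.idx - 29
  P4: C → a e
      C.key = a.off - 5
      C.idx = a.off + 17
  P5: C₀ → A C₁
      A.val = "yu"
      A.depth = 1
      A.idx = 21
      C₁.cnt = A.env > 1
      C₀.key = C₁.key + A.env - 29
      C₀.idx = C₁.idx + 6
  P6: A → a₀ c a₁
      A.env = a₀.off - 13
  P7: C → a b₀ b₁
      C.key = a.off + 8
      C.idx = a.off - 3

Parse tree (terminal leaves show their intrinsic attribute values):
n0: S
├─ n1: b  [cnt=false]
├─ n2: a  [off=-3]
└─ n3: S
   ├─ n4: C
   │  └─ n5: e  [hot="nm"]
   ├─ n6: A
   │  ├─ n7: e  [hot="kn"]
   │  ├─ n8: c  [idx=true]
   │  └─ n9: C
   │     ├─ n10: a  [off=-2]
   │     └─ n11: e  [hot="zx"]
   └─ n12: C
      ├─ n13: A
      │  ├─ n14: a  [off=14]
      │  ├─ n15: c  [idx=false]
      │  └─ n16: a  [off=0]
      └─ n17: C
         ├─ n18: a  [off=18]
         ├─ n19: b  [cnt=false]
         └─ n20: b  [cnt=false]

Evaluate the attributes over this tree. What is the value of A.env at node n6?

1. n1.cnt = false  [terminal]
2. n2.off = -3  [terminal]
3. n4.cnt = true  [true]
4. n5.hot = "nm"  [terminal]
5. n4.key = 17  [len(e.hot) + 15]
6. n4.idx = 28  [28]
7. n6.val = "mp"  ["mp"]
8. n6.depth = 12  [C₀.key - 5]
9. n6.idx = 27  [C₀.key + 10]
10. n7.hot = "kn"  [terminal]
11. n8.idx = true  [terminal]
12. n9.cnt = true  [A.depth > 11]
13. n10.off = -2  [terminal]
14. n11.hot = "zx"  [terminal]
15. n9.key = -7  [a.off - 5]
16. n9.idx = 15  [a.off + 17]
17. n6.env = -2  [A.idx - 29]
18. n12.cnt = true  [A.env > -3]
19. n13.val = "yu"  ["yu"]
20. n13.depth = 1  [1]
21. n13.idx = 21  [21]
22. n14.off = 14  [terminal]
23. n15.idx = false  [terminal]
24. n16.off = 0  [terminal]
25. n13.env = 1  [a₀.off - 13]
26. n17.cnt = false  [A.env > 1]
27. n18.off = 18  [terminal]
28. n19.cnt = false  [terminal]
29. n20.cnt = false  [terminal]
30. n17.key = 26  [a.off + 8]
31. n17.idx = 15  [a.off - 3]
32. n12.key = -2  [C₁.key + A.env - 29]
33. n12.idx = 21  [C₁.idx + 6]
34. n3.live = "rr"  ["rr"]
35. n3.fin = true  [C₁.idx > 20]
36. n0.live = "ur"  ["ur"]
37. n0.fin = false  [a.off > -3]

-2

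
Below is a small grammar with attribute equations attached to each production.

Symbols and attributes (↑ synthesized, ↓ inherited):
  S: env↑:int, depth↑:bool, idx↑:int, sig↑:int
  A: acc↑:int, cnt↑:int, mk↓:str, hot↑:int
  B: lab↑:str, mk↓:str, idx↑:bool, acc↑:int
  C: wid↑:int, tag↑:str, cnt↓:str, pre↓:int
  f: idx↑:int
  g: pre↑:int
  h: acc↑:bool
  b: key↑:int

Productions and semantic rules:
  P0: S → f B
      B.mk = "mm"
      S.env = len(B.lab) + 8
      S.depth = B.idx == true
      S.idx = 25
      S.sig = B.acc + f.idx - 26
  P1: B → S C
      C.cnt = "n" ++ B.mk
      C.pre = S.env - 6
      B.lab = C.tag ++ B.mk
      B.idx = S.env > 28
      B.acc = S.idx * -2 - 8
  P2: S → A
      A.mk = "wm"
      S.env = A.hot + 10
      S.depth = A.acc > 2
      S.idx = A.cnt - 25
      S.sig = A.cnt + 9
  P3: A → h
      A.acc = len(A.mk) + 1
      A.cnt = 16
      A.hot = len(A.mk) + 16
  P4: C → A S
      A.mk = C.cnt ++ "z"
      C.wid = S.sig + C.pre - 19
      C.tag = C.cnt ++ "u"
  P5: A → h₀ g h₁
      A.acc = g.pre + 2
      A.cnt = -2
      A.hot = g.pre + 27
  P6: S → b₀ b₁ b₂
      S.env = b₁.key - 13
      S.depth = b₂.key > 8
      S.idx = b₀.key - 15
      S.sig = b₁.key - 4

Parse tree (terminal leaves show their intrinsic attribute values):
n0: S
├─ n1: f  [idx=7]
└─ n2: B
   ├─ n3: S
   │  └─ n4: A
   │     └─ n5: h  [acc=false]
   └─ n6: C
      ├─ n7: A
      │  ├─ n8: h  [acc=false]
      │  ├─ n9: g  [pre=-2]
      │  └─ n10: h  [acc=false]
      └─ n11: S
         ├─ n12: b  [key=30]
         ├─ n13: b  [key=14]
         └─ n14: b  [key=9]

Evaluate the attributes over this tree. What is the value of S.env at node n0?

14

1. n1.idx = 7  [terminal]
2. n2.mk = "mm"  ["mm"]
3. n4.mk = "wm"  ["wm"]
4. n5.acc = false  [terminal]
5. n4.acc = 3  [len(A.mk) + 1]
6. n4.cnt = 16  [16]
7. n4.hot = 18  [len(A.mk) + 16]
8. n3.env = 28  [A.hot + 10]
9. n3.depth = true  [A.acc > 2]
10. n3.idx = -9  [A.cnt - 25]
11. n3.sig = 25  [A.cnt + 9]
12. n6.cnt = "nmm"  ["n" ++ B.mk]
13. n6.pre = 22  [S.env - 6]
14. n7.mk = "nmmz"  [C.cnt ++ "z"]
15. n8.acc = false  [terminal]
16. n9.pre = -2  [terminal]
17. n10.acc = false  [terminal]
18. n7.acc = 0  [g.pre + 2]
19. n7.cnt = -2  [-2]
20. n7.hot = 25  [g.pre + 27]
21. n12.key = 30  [terminal]
22. n13.key = 14  [terminal]
23. n14.key = 9  [terminal]
24. n11.env = 1  [b₁.key - 13]
25. n11.depth = true  [b₂.key > 8]
26. n11.idx = 15  [b₀.key - 15]
27. n11.sig = 10  [b₁.key - 4]
28. n6.wid = 13  [S.sig + C.pre - 19]
29. n6.tag = "nmmu"  [C.cnt ++ "u"]
30. n2.lab = "nmmumm"  [C.tag ++ B.mk]
31. n2.idx = false  [S.env > 28]
32. n2.acc = 10  [S.idx * -2 - 8]
33. n0.env = 14  [len(B.lab) + 8]
34. n0.depth = false  [B.idx == true]
35. n0.idx = 25  [25]
36. n0.sig = -9  [B.acc + f.idx - 26]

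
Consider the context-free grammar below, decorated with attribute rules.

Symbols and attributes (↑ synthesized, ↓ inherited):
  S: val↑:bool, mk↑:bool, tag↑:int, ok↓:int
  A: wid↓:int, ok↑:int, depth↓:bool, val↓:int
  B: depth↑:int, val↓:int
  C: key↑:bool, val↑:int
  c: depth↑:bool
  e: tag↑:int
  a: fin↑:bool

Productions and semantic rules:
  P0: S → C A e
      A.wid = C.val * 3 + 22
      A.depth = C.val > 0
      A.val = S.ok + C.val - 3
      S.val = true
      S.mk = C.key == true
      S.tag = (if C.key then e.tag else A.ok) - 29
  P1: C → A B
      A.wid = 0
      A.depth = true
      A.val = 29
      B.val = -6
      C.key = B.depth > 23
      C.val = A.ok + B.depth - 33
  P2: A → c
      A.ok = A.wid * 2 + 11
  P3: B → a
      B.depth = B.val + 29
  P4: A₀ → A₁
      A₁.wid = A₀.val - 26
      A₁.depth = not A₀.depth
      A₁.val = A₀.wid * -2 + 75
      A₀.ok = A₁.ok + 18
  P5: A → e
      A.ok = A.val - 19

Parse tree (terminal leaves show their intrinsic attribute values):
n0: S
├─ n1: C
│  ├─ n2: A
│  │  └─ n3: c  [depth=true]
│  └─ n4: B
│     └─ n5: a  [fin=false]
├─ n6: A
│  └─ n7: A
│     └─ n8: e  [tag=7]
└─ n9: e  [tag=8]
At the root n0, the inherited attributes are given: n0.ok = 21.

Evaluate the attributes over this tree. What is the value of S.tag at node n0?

1. n0.ok = 21  [given at root]
2. n2.wid = 0  [0]
3. n2.depth = true  [true]
4. n2.val = 29  [29]
5. n3.depth = true  [terminal]
6. n2.ok = 11  [A.wid * 2 + 11]
7. n4.val = -6  [-6]
8. n5.fin = false  [terminal]
9. n4.depth = 23  [B.val + 29]
10. n1.key = false  [B.depth > 23]
11. n1.val = 1  [A.ok + B.depth - 33]
12. n6.wid = 25  [C.val * 3 + 22]
13. n6.depth = true  [C.val > 0]
14. n6.val = 19  [S.ok + C.val - 3]
15. n7.wid = -7  [A₀.val - 26]
16. n7.depth = false  [not A₀.depth]
17. n7.val = 25  [A₀.wid * -2 + 75]
18. n8.tag = 7  [terminal]
19. n7.ok = 6  [A.val - 19]
20. n6.ok = 24  [A₁.ok + 18]
21. n9.tag = 8  [terminal]
22. n0.val = true  [true]
23. n0.mk = false  [C.key == true]
24. n0.tag = -5  [(if C.key then e.tag else A.ok) - 29]

-5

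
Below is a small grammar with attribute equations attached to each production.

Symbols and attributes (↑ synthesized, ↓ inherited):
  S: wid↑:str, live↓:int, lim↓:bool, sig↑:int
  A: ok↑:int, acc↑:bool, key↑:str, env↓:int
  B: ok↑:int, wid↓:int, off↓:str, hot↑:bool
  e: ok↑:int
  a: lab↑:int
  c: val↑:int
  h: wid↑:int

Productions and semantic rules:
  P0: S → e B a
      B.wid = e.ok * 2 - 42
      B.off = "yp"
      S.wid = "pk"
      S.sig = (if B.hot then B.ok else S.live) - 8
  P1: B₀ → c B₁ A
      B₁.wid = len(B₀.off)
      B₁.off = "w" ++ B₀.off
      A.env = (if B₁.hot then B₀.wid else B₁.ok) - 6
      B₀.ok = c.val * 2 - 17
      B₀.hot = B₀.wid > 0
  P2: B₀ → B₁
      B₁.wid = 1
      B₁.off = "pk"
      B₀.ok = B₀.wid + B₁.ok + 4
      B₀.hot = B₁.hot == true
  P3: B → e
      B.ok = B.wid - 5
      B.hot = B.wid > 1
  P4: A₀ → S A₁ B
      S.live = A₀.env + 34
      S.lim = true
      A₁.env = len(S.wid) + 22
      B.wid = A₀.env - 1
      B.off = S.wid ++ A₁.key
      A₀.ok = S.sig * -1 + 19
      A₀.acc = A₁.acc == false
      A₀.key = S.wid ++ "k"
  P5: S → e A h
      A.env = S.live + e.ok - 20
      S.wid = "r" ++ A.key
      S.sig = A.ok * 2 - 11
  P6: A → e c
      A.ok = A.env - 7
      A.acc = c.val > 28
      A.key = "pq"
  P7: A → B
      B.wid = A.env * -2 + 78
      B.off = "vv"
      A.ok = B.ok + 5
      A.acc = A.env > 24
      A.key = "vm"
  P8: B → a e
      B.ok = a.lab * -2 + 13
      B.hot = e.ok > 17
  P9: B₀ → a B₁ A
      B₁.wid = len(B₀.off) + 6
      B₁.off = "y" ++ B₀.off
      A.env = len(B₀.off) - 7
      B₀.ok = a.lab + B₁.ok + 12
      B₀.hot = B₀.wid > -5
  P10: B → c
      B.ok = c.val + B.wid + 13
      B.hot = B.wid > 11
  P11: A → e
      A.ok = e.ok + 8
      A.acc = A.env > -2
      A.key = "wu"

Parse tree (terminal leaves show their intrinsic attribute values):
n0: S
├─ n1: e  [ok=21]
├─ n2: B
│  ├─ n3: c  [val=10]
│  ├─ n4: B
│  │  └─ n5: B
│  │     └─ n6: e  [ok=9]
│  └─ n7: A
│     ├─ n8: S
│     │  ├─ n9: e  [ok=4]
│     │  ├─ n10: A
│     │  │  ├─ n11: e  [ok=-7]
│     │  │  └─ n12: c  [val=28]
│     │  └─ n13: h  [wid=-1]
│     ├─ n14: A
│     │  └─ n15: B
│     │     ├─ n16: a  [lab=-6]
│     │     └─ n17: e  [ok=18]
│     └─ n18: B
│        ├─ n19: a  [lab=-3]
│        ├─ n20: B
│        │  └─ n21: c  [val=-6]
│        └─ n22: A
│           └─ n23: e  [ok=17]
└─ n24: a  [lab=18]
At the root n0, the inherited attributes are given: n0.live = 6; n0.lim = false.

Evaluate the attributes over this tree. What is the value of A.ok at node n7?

1. n0.live = 6  [given at root]
2. n0.lim = false  [given at root]
3. n1.ok = 21  [terminal]
4. n2.wid = 0  [e.ok * 2 - 42]
5. n2.off = "yp"  ["yp"]
6. n3.val = 10  [terminal]
7. n4.wid = 2  [len(B₀.off)]
8. n4.off = "wyp"  ["w" ++ B₀.off]
9. n5.wid = 1  [1]
10. n5.off = "pk"  ["pk"]
11. n6.ok = 9  [terminal]
12. n5.ok = -4  [B.wid - 5]
13. n5.hot = false  [B.wid > 1]
14. n4.ok = 2  [B₀.wid + B₁.ok + 4]
15. n4.hot = false  [B₁.hot == true]
16. n7.env = -4  [(if B₁.hot then B₀.wid else B₁.ok) - 6]
17. n8.live = 30  [A₀.env + 34]
18. n8.lim = true  [true]
19. n9.ok = 4  [terminal]
20. n10.env = 14  [S.live + e.ok - 20]
21. n11.ok = -7  [terminal]
22. n12.val = 28  [terminal]
23. n10.ok = 7  [A.env - 7]
24. n10.acc = false  [c.val > 28]
25. n10.key = "pq"  ["pq"]
26. n13.wid = -1  [terminal]
27. n8.wid = "rpq"  ["r" ++ A.key]
28. n8.sig = 3  [A.ok * 2 - 11]
29. n14.env = 25  [len(S.wid) + 22]
30. n15.wid = 28  [A.env * -2 + 78]
31. n15.off = "vv"  ["vv"]
32. n16.lab = -6  [terminal]
33. n17.ok = 18  [terminal]
34. n15.ok = 25  [a.lab * -2 + 13]
35. n15.hot = true  [e.ok > 17]
36. n14.ok = 30  [B.ok + 5]
37. n14.acc = true  [A.env > 24]
38. n14.key = "vm"  ["vm"]
39. n18.wid = -5  [A₀.env - 1]
40. n18.off = "rpqvm"  [S.wid ++ A₁.key]
41. n19.lab = -3  [terminal]
42. n20.wid = 11  [len(B₀.off) + 6]
43. n20.off = "yrpqvm"  ["y" ++ B₀.off]
44. n21.val = -6  [terminal]
45. n20.ok = 18  [c.val + B.wid + 13]
46. n20.hot = false  [B.wid > 11]
47. n22.env = -2  [len(B₀.off) - 7]
48. n23.ok = 17  [terminal]
49. n22.ok = 25  [e.ok + 8]
50. n22.acc = false  [A.env > -2]
51. n22.key = "wu"  ["wu"]
52. n18.ok = 27  [a.lab + B₁.ok + 12]
53. n18.hot = false  [B₀.wid > -5]
54. n7.ok = 16  [S.sig * -1 + 19]
55. n7.acc = false  [A₁.acc == false]
56. n7.key = "rpqk"  [S.wid ++ "k"]
57. n2.ok = 3  [c.val * 2 - 17]
58. n2.hot = false  [B₀.wid > 0]
59. n24.lab = 18  [terminal]
60. n0.wid = "pk"  ["pk"]
61. n0.sig = -2  [(if B.hot then B.ok else S.live) - 8]

16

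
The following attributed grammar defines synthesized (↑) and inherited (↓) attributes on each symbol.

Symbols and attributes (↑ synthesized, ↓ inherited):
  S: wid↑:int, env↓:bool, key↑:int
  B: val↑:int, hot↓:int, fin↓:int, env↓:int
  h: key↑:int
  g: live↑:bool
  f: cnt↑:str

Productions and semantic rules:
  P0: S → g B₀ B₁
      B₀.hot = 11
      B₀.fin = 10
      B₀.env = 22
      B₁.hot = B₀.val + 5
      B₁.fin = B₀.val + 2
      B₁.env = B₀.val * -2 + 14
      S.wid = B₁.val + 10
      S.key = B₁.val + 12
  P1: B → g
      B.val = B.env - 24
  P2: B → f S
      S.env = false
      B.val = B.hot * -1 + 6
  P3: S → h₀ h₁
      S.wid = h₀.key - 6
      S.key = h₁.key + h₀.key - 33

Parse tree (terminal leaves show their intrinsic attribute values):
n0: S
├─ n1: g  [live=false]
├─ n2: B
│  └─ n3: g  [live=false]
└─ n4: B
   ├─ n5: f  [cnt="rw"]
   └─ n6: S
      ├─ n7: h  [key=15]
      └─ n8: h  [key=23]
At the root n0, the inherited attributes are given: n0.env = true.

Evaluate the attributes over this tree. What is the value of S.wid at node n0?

13

1. n0.env = true  [given at root]
2. n1.live = false  [terminal]
3. n2.hot = 11  [11]
4. n2.fin = 10  [10]
5. n2.env = 22  [22]
6. n3.live = false  [terminal]
7. n2.val = -2  [B.env - 24]
8. n4.hot = 3  [B₀.val + 5]
9. n4.fin = 0  [B₀.val + 2]
10. n4.env = 18  [B₀.val * -2 + 14]
11. n5.cnt = "rw"  [terminal]
12. n6.env = false  [false]
13. n7.key = 15  [terminal]
14. n8.key = 23  [terminal]
15. n6.wid = 9  [h₀.key - 6]
16. n6.key = 5  [h₁.key + h₀.key - 33]
17. n4.val = 3  [B.hot * -1 + 6]
18. n0.wid = 13  [B₁.val + 10]
19. n0.key = 15  [B₁.val + 12]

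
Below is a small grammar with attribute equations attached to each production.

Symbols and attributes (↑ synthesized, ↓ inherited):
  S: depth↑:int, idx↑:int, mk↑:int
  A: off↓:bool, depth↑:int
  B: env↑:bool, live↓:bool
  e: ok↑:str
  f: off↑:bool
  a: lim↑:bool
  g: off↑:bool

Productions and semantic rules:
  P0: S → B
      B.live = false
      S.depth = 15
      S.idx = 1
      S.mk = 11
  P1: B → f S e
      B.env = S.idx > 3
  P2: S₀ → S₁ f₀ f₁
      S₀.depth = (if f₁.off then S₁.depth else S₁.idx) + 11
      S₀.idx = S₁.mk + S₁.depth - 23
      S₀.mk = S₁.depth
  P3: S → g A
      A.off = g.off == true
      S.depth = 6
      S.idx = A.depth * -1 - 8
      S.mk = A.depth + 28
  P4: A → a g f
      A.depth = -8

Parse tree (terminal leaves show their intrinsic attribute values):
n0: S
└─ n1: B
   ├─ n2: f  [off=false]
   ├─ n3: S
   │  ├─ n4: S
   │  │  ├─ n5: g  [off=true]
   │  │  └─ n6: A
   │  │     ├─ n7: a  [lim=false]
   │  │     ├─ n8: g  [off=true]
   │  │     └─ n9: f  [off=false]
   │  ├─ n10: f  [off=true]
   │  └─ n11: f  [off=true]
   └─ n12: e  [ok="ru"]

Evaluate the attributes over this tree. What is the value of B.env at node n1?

false

1. n1.live = false  [false]
2. n2.off = false  [terminal]
3. n5.off = true  [terminal]
4. n6.off = true  [g.off == true]
5. n7.lim = false  [terminal]
6. n8.off = true  [terminal]
7. n9.off = false  [terminal]
8. n6.depth = -8  [-8]
9. n4.depth = 6  [6]
10. n4.idx = 0  [A.depth * -1 - 8]
11. n4.mk = 20  [A.depth + 28]
12. n10.off = true  [terminal]
13. n11.off = true  [terminal]
14. n3.depth = 17  [(if f₁.off then S₁.depth else S₁.idx) + 11]
15. n3.idx = 3  [S₁.mk + S₁.depth - 23]
16. n3.mk = 6  [S₁.depth]
17. n12.ok = "ru"  [terminal]
18. n1.env = false  [S.idx > 3]
19. n0.depth = 15  [15]
20. n0.idx = 1  [1]
21. n0.mk = 11  [11]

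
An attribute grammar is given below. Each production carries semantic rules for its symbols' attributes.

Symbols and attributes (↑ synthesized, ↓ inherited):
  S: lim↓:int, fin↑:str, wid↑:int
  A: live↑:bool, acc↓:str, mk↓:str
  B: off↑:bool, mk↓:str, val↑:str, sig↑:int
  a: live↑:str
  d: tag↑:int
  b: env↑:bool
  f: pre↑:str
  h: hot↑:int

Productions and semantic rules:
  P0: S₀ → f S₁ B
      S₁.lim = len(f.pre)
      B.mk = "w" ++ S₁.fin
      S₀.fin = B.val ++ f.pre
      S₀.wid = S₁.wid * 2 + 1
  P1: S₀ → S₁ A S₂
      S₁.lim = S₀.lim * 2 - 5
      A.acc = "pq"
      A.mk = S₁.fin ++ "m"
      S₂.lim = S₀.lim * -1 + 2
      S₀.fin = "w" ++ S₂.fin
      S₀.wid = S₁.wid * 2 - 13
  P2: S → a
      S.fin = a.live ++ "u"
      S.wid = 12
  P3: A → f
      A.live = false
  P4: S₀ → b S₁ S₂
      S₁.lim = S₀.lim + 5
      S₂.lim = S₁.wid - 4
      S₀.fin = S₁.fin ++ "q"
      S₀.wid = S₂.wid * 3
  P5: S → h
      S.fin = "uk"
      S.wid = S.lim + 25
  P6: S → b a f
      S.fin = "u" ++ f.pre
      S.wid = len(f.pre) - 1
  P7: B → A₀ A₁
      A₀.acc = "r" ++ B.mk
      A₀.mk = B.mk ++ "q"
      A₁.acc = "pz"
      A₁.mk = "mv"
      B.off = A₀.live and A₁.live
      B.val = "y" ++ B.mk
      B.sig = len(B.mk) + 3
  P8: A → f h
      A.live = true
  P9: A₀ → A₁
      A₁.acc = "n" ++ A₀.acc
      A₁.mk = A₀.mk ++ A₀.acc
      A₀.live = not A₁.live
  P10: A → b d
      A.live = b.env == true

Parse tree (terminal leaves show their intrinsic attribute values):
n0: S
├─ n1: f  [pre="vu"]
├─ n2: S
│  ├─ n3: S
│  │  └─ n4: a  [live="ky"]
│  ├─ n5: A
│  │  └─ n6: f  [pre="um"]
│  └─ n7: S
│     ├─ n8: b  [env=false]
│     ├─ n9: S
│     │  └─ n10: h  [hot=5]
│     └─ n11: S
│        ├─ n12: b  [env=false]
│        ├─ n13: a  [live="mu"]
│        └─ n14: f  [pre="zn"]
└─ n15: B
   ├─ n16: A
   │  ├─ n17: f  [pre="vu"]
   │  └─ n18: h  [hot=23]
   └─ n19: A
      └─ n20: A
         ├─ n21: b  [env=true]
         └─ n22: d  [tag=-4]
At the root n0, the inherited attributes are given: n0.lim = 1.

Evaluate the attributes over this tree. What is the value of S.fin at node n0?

1. n0.lim = 1  [given at root]
2. n1.pre = "vu"  [terminal]
3. n2.lim = 2  [len(f.pre)]
4. n3.lim = -1  [S₀.lim * 2 - 5]
5. n4.live = "ky"  [terminal]
6. n3.fin = "kyu"  [a.live ++ "u"]
7. n3.wid = 12  [12]
8. n5.acc = "pq"  ["pq"]
9. n5.mk = "kyum"  [S₁.fin ++ "m"]
10. n6.pre = "um"  [terminal]
11. n5.live = false  [false]
12. n7.lim = 0  [S₀.lim * -1 + 2]
13. n8.env = false  [terminal]
14. n9.lim = 5  [S₀.lim + 5]
15. n10.hot = 5  [terminal]
16. n9.fin = "uk"  ["uk"]
17. n9.wid = 30  [S.lim + 25]
18. n11.lim = 26  [S₁.wid - 4]
19. n12.env = false  [terminal]
20. n13.live = "mu"  [terminal]
21. n14.pre = "zn"  [terminal]
22. n11.fin = "uzn"  ["u" ++ f.pre]
23. n11.wid = 1  [len(f.pre) - 1]
24. n7.fin = "ukq"  [S₁.fin ++ "q"]
25. n7.wid = 3  [S₂.wid * 3]
26. n2.fin = "wukq"  ["w" ++ S₂.fin]
27. n2.wid = 11  [S₁.wid * 2 - 13]
28. n15.mk = "wwukq"  ["w" ++ S₁.fin]
29. n16.acc = "rwwukq"  ["r" ++ B.mk]
30. n16.mk = "wwukqq"  [B.mk ++ "q"]
31. n17.pre = "vu"  [terminal]
32. n18.hot = 23  [terminal]
33. n16.live = true  [true]
34. n19.acc = "pz"  ["pz"]
35. n19.mk = "mv"  ["mv"]
36. n20.acc = "npz"  ["n" ++ A₀.acc]
37. n20.mk = "mvpz"  [A₀.mk ++ A₀.acc]
38. n21.env = true  [terminal]
39. n22.tag = -4  [terminal]
40. n20.live = true  [b.env == true]
41. n19.live = false  [not A₁.live]
42. n15.off = false  [A₀.live and A₁.live]
43. n15.val = "ywwukq"  ["y" ++ B.mk]
44. n15.sig = 8  [len(B.mk) + 3]
45. n0.fin = "ywwukqvu"  [B.val ++ f.pre]
46. n0.wid = 23  [S₁.wid * 2 + 1]

"ywwukqvu"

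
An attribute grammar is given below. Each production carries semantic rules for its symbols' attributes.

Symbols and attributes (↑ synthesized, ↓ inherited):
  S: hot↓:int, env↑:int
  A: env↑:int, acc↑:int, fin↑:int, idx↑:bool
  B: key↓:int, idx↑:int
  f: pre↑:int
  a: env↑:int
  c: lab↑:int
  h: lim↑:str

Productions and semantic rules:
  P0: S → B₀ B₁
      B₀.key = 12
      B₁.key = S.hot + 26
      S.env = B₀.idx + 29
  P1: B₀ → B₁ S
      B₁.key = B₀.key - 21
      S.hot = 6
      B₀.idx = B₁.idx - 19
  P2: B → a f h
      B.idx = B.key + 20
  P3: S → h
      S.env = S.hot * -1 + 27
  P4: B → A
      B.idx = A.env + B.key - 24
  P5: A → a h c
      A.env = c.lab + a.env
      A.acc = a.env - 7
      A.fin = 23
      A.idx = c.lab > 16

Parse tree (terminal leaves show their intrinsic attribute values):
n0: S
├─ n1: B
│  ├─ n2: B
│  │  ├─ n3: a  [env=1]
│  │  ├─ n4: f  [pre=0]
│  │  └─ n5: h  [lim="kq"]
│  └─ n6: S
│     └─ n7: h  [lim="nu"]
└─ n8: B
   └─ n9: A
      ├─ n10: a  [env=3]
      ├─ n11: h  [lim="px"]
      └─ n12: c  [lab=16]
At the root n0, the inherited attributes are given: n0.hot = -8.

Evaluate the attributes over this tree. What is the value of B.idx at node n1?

1. n0.hot = -8  [given at root]
2. n1.key = 12  [12]
3. n2.key = -9  [B₀.key - 21]
4. n3.env = 1  [terminal]
5. n4.pre = 0  [terminal]
6. n5.lim = "kq"  [terminal]
7. n2.idx = 11  [B.key + 20]
8. n6.hot = 6  [6]
9. n7.lim = "nu"  [terminal]
10. n6.env = 21  [S.hot * -1 + 27]
11. n1.idx = -8  [B₁.idx - 19]
12. n8.key = 18  [S.hot + 26]
13. n10.env = 3  [terminal]
14. n11.lim = "px"  [terminal]
15. n12.lab = 16  [terminal]
16. n9.env = 19  [c.lab + a.env]
17. n9.acc = -4  [a.env - 7]
18. n9.fin = 23  [23]
19. n9.idx = false  [c.lab > 16]
20. n8.idx = 13  [A.env + B.key - 24]
21. n0.env = 21  [B₀.idx + 29]

-8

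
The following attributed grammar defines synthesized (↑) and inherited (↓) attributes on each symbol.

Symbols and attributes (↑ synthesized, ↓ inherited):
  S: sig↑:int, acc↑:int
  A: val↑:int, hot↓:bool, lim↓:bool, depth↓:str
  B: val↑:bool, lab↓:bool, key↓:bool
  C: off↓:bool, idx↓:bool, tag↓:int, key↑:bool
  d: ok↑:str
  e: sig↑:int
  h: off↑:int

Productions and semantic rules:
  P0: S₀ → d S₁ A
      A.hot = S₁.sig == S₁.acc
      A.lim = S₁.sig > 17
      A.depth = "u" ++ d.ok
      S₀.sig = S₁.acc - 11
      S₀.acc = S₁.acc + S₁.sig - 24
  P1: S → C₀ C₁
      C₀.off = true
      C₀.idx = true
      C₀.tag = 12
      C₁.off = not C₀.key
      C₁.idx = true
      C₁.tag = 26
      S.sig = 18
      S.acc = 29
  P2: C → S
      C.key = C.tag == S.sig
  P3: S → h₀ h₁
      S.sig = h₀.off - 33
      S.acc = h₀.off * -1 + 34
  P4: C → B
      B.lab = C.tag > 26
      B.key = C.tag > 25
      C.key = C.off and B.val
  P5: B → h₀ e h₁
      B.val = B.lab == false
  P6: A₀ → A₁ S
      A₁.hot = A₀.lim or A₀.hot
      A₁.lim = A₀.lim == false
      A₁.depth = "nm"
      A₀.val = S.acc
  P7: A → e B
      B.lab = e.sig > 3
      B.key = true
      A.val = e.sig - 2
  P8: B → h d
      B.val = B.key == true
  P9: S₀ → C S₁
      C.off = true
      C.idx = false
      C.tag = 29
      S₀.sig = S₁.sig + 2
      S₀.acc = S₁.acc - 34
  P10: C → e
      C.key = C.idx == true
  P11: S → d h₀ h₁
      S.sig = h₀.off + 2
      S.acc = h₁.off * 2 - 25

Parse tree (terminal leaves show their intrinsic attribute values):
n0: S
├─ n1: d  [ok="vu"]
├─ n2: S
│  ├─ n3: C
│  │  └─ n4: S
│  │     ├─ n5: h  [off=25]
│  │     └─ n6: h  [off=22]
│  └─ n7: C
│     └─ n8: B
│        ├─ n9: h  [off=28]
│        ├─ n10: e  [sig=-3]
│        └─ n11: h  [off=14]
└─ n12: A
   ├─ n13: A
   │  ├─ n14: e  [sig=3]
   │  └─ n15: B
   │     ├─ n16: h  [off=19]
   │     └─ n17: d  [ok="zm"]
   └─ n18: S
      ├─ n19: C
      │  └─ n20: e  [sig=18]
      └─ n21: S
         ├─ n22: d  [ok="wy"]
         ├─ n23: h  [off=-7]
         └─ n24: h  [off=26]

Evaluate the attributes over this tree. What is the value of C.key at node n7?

1. n1.ok = "vu"  [terminal]
2. n3.off = true  [true]
3. n3.idx = true  [true]
4. n3.tag = 12  [12]
5. n5.off = 25  [terminal]
6. n6.off = 22  [terminal]
7. n4.sig = -8  [h₀.off - 33]
8. n4.acc = 9  [h₀.off * -1 + 34]
9. n3.key = false  [C.tag == S.sig]
10. n7.off = true  [not C₀.key]
11. n7.idx = true  [true]
12. n7.tag = 26  [26]
13. n8.lab = false  [C.tag > 26]
14. n8.key = true  [C.tag > 25]
15. n9.off = 28  [terminal]
16. n10.sig = -3  [terminal]
17. n11.off = 14  [terminal]
18. n8.val = true  [B.lab == false]
19. n7.key = true  [C.off and B.val]
20. n2.sig = 18  [18]
21. n2.acc = 29  [29]
22. n12.hot = false  [S₁.sig == S₁.acc]
23. n12.lim = true  [S₁.sig > 17]
24. n12.depth = "uvu"  ["u" ++ d.ok]
25. n13.hot = true  [A₀.lim or A₀.hot]
26. n13.lim = false  [A₀.lim == false]
27. n13.depth = "nm"  ["nm"]
28. n14.sig = 3  [terminal]
29. n15.lab = false  [e.sig > 3]
30. n15.key = true  [true]
31. n16.off = 19  [terminal]
32. n17.ok = "zm"  [terminal]
33. n15.val = true  [B.key == true]
34. n13.val = 1  [e.sig - 2]
35. n19.off = true  [true]
36. n19.idx = false  [false]
37. n19.tag = 29  [29]
38. n20.sig = 18  [terminal]
39. n19.key = false  [C.idx == true]
40. n22.ok = "wy"  [terminal]
41. n23.off = -7  [terminal]
42. n24.off = 26  [terminal]
43. n21.sig = -5  [h₀.off + 2]
44. n21.acc = 27  [h₁.off * 2 - 25]
45. n18.sig = -3  [S₁.sig + 2]
46. n18.acc = -7  [S₁.acc - 34]
47. n12.val = -7  [S.acc]
48. n0.sig = 18  [S₁.acc - 11]
49. n0.acc = 23  [S₁.acc + S₁.sig - 24]

true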